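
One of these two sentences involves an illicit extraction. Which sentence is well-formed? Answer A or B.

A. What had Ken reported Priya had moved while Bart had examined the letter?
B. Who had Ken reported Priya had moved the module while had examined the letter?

In B, the wh-phrase is extracted from inside an adjunct island (introduced by "while"), which blocks movement.
In A, the extraction path crosses only that-complement boundaries, which are transparent.
So A is grammatical.

A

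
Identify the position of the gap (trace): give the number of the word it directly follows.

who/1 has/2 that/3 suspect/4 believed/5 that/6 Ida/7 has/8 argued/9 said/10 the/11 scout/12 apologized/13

9

The displaced element is "who" (word 1).
It is linked across 2 clause boundaries (that → Ø).
It functions as the subject of "said", so the gap sits immediately after word 9 ("argued").
Base order: That suspect has believed that Ida has argued who said the scout apologized.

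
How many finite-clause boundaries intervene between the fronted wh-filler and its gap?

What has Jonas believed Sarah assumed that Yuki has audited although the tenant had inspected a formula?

2

"what" is extracted from the object of "audited".
Boundaries crossed, outermost first: [Ø], [that] — 2 in total.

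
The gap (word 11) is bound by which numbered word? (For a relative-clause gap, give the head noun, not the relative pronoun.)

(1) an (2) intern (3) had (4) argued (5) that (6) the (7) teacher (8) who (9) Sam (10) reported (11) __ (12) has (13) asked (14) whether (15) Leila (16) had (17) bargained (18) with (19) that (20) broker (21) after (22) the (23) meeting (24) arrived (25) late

7

The gap at 11 is the subject of "asked", inside a relative clause.
The relative pronoun is "who" (word 8); it is bound by the head noun immediately before it.
Its filler is the head noun "teacher", at word 7.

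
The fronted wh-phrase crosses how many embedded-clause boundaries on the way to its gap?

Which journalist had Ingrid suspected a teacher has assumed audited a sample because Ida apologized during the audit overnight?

2

"which journalist" is extracted from the subject of "audited".
Boundaries crossed, outermost first: [Ø], [Ø] — 2 in total.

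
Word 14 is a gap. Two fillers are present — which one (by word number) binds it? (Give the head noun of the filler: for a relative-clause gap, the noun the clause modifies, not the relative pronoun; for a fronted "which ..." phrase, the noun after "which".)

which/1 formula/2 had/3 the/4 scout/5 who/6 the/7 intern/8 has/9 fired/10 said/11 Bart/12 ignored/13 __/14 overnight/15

The marked gap is the direct object of "ignored".
Its filler is the fronted wh-phrase "which formula", at word 2.
(The other dependency links word 5 to a gap after word 10.)

2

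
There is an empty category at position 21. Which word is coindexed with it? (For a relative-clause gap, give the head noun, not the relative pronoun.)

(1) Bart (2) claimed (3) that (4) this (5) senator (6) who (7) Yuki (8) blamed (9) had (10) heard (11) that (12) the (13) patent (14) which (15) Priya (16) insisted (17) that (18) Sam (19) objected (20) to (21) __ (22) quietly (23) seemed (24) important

The gap at 21 is the prepositional object of "objected", inside a relative clause.
The relative pronoun is "which" (word 14); it is bound by the head noun immediately before it.
Its filler is the head noun "patent", at word 13.

13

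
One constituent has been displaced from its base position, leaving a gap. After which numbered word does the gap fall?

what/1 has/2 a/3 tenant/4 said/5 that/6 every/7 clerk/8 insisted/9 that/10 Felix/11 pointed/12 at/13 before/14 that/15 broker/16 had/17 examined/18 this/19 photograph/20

The displaced element is "what" (word 1).
It is linked across 2 clause boundaries (that → that).
It functions as the object of the preposition "at" of "pointed", so the gap sits immediately after word 13 ("at").
Base order: A tenant has said that every clerk insisted that Felix pointed at what before that broker had examined this photograph.

13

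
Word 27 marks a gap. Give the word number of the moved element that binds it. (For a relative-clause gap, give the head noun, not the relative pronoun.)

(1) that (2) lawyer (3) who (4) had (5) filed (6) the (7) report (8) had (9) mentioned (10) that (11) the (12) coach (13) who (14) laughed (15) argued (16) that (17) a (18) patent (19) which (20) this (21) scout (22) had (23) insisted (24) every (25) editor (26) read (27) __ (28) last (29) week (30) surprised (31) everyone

18

The gap at 27 is the object of "read", inside a relative clause.
The relative pronoun is "which" (word 19); it is bound by the head noun immediately before it.
Its filler is the head noun "patent", at word 18.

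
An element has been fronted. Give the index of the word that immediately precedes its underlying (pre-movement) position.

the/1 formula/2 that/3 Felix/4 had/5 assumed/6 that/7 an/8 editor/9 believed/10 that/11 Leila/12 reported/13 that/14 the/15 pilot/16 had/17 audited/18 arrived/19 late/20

The displaced element is "the formula" (word 2).
It is linked across 3 clause boundaries (that → that → that).
It functions as the direct object of "audited", so the gap sits immediately after word 18 ("audited").
Base order: Felix had assumed that an editor believed that Leila reported that the pilot had audited the formula.

18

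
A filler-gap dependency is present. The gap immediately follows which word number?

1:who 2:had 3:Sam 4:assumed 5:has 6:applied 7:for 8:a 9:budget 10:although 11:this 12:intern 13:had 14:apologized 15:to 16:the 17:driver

The displaced element is "who" (word 1).
It is linked across 1 clause boundary (Ø).
It functions as the subject of "applied", so the gap sits immediately after word 4 ("assumed").
Base order: Sam had assumed that who has applied for a budget although this intern had apologized to the driver.

4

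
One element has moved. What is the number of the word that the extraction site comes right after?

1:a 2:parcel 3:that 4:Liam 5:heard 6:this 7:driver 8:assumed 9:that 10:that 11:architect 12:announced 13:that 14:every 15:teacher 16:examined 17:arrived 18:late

16

The displaced element is "a parcel" (word 2).
It is linked across 3 clause boundaries (Ø → that → that).
It functions as the direct object of "examined", so the gap sits immediately after word 16 ("examined").
Base order: Liam heard this driver assumed that that architect announced that every teacher examined a parcel.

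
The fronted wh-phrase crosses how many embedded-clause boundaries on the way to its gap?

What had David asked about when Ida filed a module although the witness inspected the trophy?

0

"what" originates inside the matrix clause — no clause boundary is crossed.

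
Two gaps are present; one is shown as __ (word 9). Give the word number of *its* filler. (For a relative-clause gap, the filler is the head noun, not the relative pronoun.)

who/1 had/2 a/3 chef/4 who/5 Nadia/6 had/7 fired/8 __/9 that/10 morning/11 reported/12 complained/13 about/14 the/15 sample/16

The marked gap is inside the relative clause, the direct object of "fired".
Its filler is the head noun "chef" (via "who"), at word 4.
(The other dependency links word 1 to a gap after word 12.)

4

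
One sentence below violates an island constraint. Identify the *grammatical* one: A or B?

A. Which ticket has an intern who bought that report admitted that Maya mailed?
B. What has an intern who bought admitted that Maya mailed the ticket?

In B, the wh-phrase is extracted from inside a complex-NP island (relative clause) (introduced by "who"), which blocks movement.
In A, the extraction path crosses only that-complement boundaries, which are transparent.
So A is grammatical.

A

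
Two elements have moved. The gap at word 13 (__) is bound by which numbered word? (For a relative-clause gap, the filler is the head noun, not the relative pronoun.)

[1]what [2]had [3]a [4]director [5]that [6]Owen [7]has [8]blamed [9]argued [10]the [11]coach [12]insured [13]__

1

The marked gap is the direct object of "insured".
Its filler is the fronted wh-phrase "what", at word 1.
(The other dependency links word 4 to a gap after word 8.)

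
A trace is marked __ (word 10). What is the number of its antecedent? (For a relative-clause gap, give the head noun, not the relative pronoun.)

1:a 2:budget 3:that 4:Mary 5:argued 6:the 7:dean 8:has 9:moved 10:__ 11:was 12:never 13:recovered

2

The gap at 10 is the object of "moved", inside a relative clause.
The relative pronoun is "that" (word 3); it is bound by the head noun immediately before it.
Its filler is the head noun "budget", at word 2.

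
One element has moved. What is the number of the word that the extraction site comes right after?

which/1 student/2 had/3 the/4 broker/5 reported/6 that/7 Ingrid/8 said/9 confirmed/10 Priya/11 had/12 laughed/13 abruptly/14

The displaced element is "which student" (word 2).
It is linked across 2 clause boundaries (that → Ø).
It functions as the subject of "confirmed", so the gap sits immediately after word 9 ("said").
Base order: The broker had reported that Ingrid said that which student confirmed Priya had laughed abruptly.

9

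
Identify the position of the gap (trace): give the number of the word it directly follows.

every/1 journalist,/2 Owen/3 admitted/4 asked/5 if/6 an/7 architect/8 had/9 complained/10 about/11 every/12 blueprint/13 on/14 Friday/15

4

The displaced element is "every journalist" (word 2).
It is linked across 1 clause boundary (Ø).
It functions as the subject of "asked", so the gap sits immediately after word 4 ("admitted").
Base order: Owen admitted every journalist asked if an architect had complained about every blueprint on Friday.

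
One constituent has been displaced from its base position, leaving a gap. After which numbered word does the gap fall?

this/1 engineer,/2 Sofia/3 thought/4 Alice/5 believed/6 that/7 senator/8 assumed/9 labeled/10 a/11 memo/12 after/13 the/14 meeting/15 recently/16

The displaced element is "this engineer" (word 2).
It is linked across 3 clause boundaries (Ø → Ø → Ø).
It functions as the subject of "labeled", so the gap sits immediately after word 9 ("assumed").
Base order: Sofia thought Alice believed that senator assumed that this engineer labeled a memo after the meeting recently.

9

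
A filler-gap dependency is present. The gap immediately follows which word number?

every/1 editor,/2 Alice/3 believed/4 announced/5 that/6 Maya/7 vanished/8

4

The displaced element is "every editor" (word 2).
It is linked across 1 clause boundary (Ø).
It functions as the subject of "announced", so the gap sits immediately after word 4 ("believed").
Base order: Alice believed every editor announced that Maya vanished.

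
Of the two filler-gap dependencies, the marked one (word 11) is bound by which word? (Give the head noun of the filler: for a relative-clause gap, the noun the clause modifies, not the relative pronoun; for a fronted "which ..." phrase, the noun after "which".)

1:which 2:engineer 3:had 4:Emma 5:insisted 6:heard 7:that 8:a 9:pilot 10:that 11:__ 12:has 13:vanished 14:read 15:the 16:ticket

9

The marked gap is inside the relative clause, the subject of "vanished".
Its filler is the head noun "pilot" (via "that"), at word 9.
(The other dependency links word 2 to a gap after word 5.)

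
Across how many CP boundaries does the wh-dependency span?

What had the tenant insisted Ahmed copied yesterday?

1

"what" is extracted from the object of "copied".
Boundaries crossed, outermost first: [Ø] — 1 in total.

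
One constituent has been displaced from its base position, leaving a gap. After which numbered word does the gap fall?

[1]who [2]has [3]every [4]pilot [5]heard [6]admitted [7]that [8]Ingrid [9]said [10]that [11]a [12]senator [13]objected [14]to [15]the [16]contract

5

The displaced element is "who" (word 1).
It is linked across 1 clause boundary (Ø).
It functions as the subject of "admitted", so the gap sits immediately after word 5 ("heard").
Base order: Every pilot has heard that who admitted that Ingrid said that a senator objected to the contract.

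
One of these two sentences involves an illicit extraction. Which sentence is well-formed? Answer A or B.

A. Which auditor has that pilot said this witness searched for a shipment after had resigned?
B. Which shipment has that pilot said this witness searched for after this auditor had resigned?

In A, the wh-phrase is extracted from inside an adjunct island (introduced by "after"), which blocks movement.
In B, the extraction path crosses only that-complement boundaries, which are transparent.
So B is grammatical.

B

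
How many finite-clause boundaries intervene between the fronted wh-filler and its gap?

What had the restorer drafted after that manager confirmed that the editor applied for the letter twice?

"what" originates inside the matrix clause — no clause boundary is crossed.

0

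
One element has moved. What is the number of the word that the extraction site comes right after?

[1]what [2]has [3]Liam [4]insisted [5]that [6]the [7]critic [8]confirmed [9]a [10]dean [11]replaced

11

The displaced element is "what" (word 1).
It is linked across 2 clause boundaries (that → Ø).
It functions as the direct object of "replaced", so the gap sits immediately after word 11 ("replaced").
Base order: Liam has insisted that the critic confirmed a dean replaced what.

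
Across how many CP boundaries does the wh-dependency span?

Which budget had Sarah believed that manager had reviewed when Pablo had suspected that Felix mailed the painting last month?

"which budget" is extracted from the object of "reviewed".
Boundaries crossed, outermost first: [Ø] — 1 in total.

1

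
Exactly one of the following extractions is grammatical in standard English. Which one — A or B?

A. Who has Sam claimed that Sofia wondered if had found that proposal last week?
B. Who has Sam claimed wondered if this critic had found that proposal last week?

B

In A, the wh-phrase is extracted from inside a wh-island (introduced by "if"), which blocks movement.
In B, the extraction path crosses only that-complement boundaries, which are transparent.
So B is grammatical.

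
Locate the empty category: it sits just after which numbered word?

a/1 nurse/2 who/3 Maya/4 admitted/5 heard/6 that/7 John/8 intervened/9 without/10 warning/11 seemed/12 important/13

5

The displaced element is "a nurse" (word 2).
It is linked across 1 clause boundary (Ø).
It functions as the subject of "heard", so the gap sits immediately after word 5 ("admitted").
Base order: Maya admitted a nurse heard that John intervened without warning.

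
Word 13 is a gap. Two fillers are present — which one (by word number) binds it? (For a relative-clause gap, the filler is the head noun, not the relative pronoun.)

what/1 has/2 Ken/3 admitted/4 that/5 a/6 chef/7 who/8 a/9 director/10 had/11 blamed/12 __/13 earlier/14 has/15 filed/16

The marked gap is inside the relative clause, the direct object of "blamed".
Its filler is the head noun "chef" (via "who"), at word 7.
(The other dependency links word 1 to a gap after word 16.)

7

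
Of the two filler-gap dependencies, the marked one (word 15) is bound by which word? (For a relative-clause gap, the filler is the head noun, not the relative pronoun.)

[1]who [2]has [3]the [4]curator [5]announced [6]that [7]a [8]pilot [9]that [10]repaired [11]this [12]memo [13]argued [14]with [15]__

The marked gap is the object of the preposition "with" of "argued".
Its filler is the fronted wh-phrase "who", at word 1.
(The other dependency links word 8 to a gap after word 9.)

1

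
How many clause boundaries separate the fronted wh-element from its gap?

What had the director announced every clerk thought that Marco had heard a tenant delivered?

3

"what" is extracted from the object of "delivered".
Boundaries crossed, outermost first: [Ø], [that], [Ø] — 3 in total.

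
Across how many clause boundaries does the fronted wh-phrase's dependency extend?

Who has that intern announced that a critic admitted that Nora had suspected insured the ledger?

"who" is extracted from the subject of "insured".
Boundaries crossed, outermost first: [that], [that], [Ø] — 3 in total.

3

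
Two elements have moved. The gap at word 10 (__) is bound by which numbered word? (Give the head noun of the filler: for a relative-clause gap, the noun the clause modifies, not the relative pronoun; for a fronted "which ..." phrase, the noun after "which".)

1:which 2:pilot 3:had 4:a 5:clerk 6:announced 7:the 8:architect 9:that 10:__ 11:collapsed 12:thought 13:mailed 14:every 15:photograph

The marked gap is inside the relative clause, the subject of "collapsed".
Its filler is the head noun "architect" (via "that"), at word 8.
(The other dependency links word 2 to a gap after word 12.)

8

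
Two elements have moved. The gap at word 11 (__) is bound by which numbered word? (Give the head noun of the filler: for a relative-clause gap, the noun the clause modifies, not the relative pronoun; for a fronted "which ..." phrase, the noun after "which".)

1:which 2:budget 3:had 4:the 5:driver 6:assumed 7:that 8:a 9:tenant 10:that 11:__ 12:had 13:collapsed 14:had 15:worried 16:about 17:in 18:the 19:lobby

The marked gap is inside the relative clause, the subject of "collapsed".
Its filler is the head noun "tenant" (via "that"), at word 9.
(The other dependency links word 2 to a gap after word 16.)

9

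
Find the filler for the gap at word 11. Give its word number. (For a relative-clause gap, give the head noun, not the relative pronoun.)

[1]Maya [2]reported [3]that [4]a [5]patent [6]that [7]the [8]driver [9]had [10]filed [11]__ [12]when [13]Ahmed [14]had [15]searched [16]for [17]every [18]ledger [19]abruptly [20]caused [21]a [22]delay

5

The gap at 11 is the object of "filed", inside a relative clause.
The relative pronoun is "that" (word 6); it is bound by the head noun immediately before it.
Its filler is the head noun "patent", at word 5.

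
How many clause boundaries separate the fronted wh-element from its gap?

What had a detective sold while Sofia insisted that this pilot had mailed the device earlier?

"what" originates inside the matrix clause — no clause boundary is crossed.

0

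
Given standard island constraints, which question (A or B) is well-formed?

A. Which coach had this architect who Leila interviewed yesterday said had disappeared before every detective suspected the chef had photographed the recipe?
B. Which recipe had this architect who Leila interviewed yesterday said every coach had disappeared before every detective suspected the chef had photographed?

In B, the wh-phrase is extracted from inside an adjunct island (introduced by "before"), which blocks movement.
In A, the extraction path crosses only that-complement boundaries, which are transparent.
So A is grammatical.

A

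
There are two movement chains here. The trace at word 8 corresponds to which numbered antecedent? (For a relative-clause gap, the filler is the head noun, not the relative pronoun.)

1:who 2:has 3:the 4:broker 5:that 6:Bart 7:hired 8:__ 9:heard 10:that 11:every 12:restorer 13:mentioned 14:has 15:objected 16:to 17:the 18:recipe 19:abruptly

4

The marked gap is inside the relative clause, the direct object of "hired".
Its filler is the head noun "broker" (via "that"), at word 4.
(The other dependency links word 1 to a gap after word 13.)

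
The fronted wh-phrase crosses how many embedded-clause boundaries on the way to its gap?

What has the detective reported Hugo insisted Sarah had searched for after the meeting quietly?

"what" is extracted from the PP object of "searched".
Boundaries crossed, outermost first: [Ø], [Ø] — 2 in total.

2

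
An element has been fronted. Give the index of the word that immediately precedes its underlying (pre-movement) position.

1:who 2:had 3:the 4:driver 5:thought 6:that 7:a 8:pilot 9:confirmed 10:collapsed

9

The displaced element is "who" (word 1).
It is linked across 2 clause boundaries (that → Ø).
It functions as the subject of "collapsed", so the gap sits immediately after word 9 ("confirmed").
Base order: The driver had thought that a pilot confirmed that who collapsed.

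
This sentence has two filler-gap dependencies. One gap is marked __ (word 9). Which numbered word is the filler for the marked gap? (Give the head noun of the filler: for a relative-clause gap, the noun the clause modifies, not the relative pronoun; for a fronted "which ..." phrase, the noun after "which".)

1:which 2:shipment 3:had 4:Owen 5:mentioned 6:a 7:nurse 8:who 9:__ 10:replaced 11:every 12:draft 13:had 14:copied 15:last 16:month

The marked gap is inside the relative clause, the subject of "replaced".
Its filler is the head noun "nurse" (via "who"), at word 7.
(The other dependency links word 2 to a gap after word 14.)

7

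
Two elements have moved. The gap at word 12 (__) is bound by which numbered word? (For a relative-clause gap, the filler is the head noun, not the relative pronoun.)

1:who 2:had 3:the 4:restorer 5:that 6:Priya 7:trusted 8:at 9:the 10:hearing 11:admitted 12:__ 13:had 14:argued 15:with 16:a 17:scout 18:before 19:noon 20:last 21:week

1

The marked gap is the subject of "argued".
Its filler is the fronted wh-phrase "who", at word 1.
(The other dependency links word 4 to a gap after word 7.)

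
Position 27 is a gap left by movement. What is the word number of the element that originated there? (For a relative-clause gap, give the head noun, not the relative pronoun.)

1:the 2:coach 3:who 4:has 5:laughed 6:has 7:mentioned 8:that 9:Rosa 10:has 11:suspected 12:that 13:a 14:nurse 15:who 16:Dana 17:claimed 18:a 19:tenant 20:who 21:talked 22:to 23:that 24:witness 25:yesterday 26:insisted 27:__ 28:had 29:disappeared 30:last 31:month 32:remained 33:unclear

14

The gap at 27 is the subject of "disappeared", inside a relative clause.
The relative pronoun is "who" (word 15); it is bound by the head noun immediately before it.
Its filler is the head noun "nurse", at word 14.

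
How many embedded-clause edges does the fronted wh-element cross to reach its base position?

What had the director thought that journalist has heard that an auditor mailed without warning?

2

"what" is extracted from the object of "mailed".
Boundaries crossed, outermost first: [Ø], [that] — 2 in total.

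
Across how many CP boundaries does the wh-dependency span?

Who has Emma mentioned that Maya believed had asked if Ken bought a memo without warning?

2

"who" is extracted from the subject of "asked".
Boundaries crossed, outermost first: [that], [Ø] — 2 in total.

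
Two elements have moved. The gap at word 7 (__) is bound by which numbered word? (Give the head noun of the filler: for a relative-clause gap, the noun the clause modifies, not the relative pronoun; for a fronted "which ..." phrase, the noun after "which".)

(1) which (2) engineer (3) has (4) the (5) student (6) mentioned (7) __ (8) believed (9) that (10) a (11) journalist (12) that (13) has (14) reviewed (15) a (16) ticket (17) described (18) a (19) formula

The marked gap is the subject of "believed".
Its filler is the fronted wh-phrase "which engineer", at word 2.
(The other dependency links word 11 to a gap after word 12.)

2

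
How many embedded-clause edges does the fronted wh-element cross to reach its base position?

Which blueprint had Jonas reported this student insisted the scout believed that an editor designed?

3

"which blueprint" is extracted from the object of "designed".
Boundaries crossed, outermost first: [Ø], [Ø], [that] — 3 in total.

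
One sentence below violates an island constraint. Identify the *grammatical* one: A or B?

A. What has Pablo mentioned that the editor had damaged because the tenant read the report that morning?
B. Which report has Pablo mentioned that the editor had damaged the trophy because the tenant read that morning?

A

In B, the wh-phrase is extracted from inside an adjunct island (introduced by "because"), which blocks movement.
In A, the extraction path crosses only that-complement boundaries, which are transparent.
So A is grammatical.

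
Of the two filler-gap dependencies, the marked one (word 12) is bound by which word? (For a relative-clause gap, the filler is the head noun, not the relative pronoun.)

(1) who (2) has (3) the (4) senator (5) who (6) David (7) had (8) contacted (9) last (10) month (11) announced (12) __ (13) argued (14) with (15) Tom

1

The marked gap is the subject of "argued".
Its filler is the fronted wh-phrase "who", at word 1.
(The other dependency links word 4 to a gap after word 8.)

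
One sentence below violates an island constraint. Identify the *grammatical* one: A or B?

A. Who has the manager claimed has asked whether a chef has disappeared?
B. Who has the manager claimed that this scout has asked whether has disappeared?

A

In B, the wh-phrase is extracted from inside a wh-island (introduced by "whether"), which blocks movement.
In A, the extraction path crosses only that-complement boundaries, which are transparent.
So A is grammatical.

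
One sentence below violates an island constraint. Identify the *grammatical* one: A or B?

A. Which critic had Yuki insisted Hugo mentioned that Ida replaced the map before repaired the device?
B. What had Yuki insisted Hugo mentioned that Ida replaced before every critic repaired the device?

B

In A, the wh-phrase is extracted from inside an adjunct island (introduced by "before"), which blocks movement.
In B, the extraction path crosses only that-complement boundaries, which are transparent.
So B is grammatical.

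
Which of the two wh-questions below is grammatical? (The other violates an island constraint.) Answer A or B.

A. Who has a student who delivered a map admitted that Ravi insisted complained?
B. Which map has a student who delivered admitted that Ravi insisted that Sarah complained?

A

In B, the wh-phrase is extracted from inside a complex-NP island (relative clause) (introduced by "who"), which blocks movement.
In A, the extraction path crosses only that-complement boundaries, which are transparent.
So A is grammatical.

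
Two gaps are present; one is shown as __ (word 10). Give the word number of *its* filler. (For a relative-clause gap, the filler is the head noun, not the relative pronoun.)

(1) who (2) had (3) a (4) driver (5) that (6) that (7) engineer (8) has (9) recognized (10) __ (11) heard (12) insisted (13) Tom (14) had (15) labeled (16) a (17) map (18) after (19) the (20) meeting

4

The marked gap is inside the relative clause, the direct object of "recognized".
Its filler is the head noun "driver" (via "that"), at word 4.
(The other dependency links word 1 to a gap after word 11.)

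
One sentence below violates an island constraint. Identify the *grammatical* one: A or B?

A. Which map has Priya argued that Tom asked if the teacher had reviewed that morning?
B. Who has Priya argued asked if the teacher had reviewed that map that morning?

In A, the wh-phrase is extracted from inside a wh-island (introduced by "if"), which blocks movement.
In B, the extraction path crosses only that-complement boundaries, which are transparent.
So B is grammatical.

B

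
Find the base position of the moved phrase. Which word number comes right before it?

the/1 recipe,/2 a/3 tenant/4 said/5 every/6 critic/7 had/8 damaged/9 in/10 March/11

9

The displaced element is "the recipe" (word 2).
It is linked across 1 clause boundary (Ø).
It functions as the direct object of "damaged", so the gap sits immediately after word 9 ("damaged").
Base order: A tenant said every critic had damaged the recipe in March.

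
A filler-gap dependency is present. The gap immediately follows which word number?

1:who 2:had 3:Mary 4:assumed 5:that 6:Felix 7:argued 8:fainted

The displaced element is "who" (word 1).
It is linked across 2 clause boundaries (that → Ø).
It functions as the subject of "fainted", so the gap sits immediately after word 7 ("argued").
Base order: Mary had assumed that Felix argued that who fainted.

7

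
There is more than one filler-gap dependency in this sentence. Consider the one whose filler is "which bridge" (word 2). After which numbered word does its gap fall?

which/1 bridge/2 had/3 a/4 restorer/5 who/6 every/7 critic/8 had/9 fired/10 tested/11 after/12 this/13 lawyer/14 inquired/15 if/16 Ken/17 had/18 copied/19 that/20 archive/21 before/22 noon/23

The displaced element is "which bridge" (word 2).
It functions as the direct object of "tested", so the gap sits immediately after word 11 ("tested").
Base order: A restorer who every critic had fired had tested which bridge after this lawyer inquired if Ken had copied that archive before noon.

11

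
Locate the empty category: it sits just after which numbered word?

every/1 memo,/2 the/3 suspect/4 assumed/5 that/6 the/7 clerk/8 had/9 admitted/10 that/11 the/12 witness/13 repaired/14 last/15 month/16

The displaced element is "every memo" (word 2).
It is linked across 2 clause boundaries (that → that).
It functions as the direct object of "repaired", so the gap sits immediately after word 14 ("repaired").
Base order: The suspect assumed that the clerk had admitted that the witness repaired every memo last month.

14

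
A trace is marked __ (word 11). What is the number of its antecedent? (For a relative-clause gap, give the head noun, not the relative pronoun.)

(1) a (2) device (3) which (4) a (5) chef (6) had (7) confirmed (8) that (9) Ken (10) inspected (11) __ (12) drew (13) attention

2

The gap at 11 is the object of "inspected", inside a relative clause.
The relative pronoun is "which" (word 3); it is bound by the head noun immediately before it.
Its filler is the head noun "device", at word 2.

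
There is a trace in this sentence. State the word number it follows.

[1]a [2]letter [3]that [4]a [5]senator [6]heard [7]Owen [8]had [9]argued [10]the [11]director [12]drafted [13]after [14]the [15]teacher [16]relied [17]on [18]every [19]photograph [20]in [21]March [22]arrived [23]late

12

The displaced element is "a letter" (word 2).
It is linked across 2 clause boundaries (Ø → Ø).
It functions as the direct object of "drafted", so the gap sits immediately after word 12 ("drafted").
Base order: A senator heard Owen had argued the director drafted a letter after the teacher relied on every photograph in March.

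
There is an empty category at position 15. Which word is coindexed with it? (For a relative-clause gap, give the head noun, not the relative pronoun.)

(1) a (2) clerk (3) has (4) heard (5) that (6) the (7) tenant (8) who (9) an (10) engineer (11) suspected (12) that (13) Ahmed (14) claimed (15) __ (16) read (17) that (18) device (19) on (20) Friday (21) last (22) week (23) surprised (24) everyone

The gap at 15 is the subject of "read", inside a relative clause.
The relative pronoun is "who" (word 8); it is bound by the head noun immediately before it.
Its filler is the head noun "tenant", at word 7.

7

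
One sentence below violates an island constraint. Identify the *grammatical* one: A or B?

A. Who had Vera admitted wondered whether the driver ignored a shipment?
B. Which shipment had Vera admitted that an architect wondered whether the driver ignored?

A

In B, the wh-phrase is extracted from inside a wh-island (introduced by "whether"), which blocks movement.
In A, the extraction path crosses only that-complement boundaries, which are transparent.
So A is grammatical.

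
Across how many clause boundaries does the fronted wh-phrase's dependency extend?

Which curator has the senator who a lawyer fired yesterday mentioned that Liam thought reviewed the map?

"which curator" is extracted from the subject of "reviewed".
Boundaries crossed, outermost first: [that], [Ø] — 2 in total.

2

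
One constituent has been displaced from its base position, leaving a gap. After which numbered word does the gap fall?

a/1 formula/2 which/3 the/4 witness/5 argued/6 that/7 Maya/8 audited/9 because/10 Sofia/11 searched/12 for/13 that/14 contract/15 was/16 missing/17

The displaced element is "a formula" (word 2).
It is linked across 1 clause boundary (that).
It functions as the direct object of "audited", so the gap sits immediately after word 9 ("audited").
Base order: The witness argued that Maya audited a formula because Sofia searched for that contract.

9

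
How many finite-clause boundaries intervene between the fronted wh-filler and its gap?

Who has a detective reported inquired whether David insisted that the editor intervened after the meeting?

"who" is extracted from the subject of "inquired".
Boundaries crossed, outermost first: [Ø] — 1 in total.

1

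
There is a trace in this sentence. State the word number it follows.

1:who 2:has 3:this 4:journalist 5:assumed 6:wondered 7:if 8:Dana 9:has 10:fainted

5

The displaced element is "who" (word 1).
It is linked across 1 clause boundary (Ø).
It functions as the subject of "wondered", so the gap sits immediately after word 5 ("assumed").
Base order: This journalist has assumed that who wondered if Dana has fainted.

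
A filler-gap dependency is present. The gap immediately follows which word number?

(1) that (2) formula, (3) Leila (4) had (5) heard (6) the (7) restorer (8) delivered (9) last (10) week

The displaced element is "that formula" (word 2).
It is linked across 1 clause boundary (Ø).
It functions as the direct object of "delivered", so the gap sits immediately after word 8 ("delivered").
Base order: Leila had heard the restorer delivered that formula last week.

8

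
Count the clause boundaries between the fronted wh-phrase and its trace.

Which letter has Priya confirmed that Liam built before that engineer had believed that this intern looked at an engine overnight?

"which letter" is extracted from the object of "built".
Boundaries crossed, outermost first: [that] — 1 in total.

1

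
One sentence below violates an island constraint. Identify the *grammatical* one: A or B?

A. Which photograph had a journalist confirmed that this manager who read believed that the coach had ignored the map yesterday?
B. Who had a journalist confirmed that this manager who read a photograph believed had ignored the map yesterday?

B

In A, the wh-phrase is extracted from inside a complex-NP island (relative clause) (introduced by "who"), which blocks movement.
In B, the extraction path crosses only that-complement boundaries, which are transparent.
So B is grammatical.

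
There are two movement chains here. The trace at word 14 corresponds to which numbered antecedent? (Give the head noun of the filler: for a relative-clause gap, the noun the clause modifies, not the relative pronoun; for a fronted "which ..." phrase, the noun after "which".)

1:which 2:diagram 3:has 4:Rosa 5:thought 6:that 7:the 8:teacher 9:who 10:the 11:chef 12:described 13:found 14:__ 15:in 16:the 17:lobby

The marked gap is the direct object of "found".
Its filler is the fronted wh-phrase "which diagram", at word 2.
(The other dependency links word 8 to a gap after word 12.)

2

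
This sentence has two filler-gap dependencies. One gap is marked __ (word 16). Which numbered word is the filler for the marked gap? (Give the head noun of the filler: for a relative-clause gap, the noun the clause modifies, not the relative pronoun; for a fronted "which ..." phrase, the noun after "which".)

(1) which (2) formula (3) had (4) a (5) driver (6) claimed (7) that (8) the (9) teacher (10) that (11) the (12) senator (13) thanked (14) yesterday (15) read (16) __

The marked gap is the direct object of "read".
Its filler is the fronted wh-phrase "which formula", at word 2.
(The other dependency links word 9 to a gap after word 13.)

2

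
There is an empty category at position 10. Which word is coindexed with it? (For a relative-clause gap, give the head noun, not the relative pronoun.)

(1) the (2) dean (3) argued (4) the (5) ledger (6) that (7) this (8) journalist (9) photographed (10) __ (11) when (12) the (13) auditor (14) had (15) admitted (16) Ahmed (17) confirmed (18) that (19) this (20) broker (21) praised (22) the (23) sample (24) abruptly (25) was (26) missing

The gap at 10 is the object of "photographed", inside a relative clause.
The relative pronoun is "that" (word 6); it is bound by the head noun immediately before it.
Its filler is the head noun "ledger", at word 5.

5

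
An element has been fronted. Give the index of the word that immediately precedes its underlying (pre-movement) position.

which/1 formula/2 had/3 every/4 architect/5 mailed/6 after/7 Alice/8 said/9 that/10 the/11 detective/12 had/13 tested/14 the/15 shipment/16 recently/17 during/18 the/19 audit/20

6

The displaced element is "which formula" (word 2).
It functions as the direct object of "mailed", so the gap sits immediately after word 6 ("mailed").
Base order: Every architect had mailed which formula after Alice said that the detective had tested the shipment recently during the audit.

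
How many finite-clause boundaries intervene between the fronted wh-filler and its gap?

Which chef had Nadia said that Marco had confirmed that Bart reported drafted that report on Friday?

3

"which chef" is extracted from the subject of "drafted".
Boundaries crossed, outermost first: [that], [that], [Ø] — 3 in total.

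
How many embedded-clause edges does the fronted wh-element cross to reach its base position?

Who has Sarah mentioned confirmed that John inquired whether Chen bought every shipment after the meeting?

1

"who" is extracted from the subject of "confirmed".
Boundaries crossed, outermost first: [Ø] — 1 in total.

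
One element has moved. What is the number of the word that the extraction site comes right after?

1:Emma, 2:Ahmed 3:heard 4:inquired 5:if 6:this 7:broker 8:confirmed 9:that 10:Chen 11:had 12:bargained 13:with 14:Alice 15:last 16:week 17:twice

The displaced element is "Emma" (word 1).
It is linked across 1 clause boundary (Ø).
It functions as the subject of "inquired", so the gap sits immediately after word 3 ("heard").
Base order: Ahmed heard Emma inquired if this broker confirmed that Chen had bargained with Alice last week twice.

3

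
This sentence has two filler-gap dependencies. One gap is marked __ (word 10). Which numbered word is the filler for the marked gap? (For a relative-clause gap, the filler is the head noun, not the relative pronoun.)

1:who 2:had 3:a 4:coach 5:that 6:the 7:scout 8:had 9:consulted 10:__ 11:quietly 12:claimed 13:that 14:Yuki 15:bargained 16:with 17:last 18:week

The marked gap is inside the relative clause, the direct object of "consulted".
Its filler is the head noun "coach" (via "that"), at word 4.
(The other dependency links word 1 to a gap after word 16.)

4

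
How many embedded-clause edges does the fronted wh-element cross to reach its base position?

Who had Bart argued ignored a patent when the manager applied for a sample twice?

1

"who" is extracted from the subject of "ignored".
Boundaries crossed, outermost first: [Ø] — 1 in total.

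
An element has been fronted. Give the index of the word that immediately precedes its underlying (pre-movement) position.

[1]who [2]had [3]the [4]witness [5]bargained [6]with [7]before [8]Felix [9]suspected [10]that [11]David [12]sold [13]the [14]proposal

6

The displaced element is "who" (word 1).
It functions as the object of the preposition "with" of "bargained", so the gap sits immediately after word 6 ("with").
Base order: The witness had bargained with who before Felix suspected that David sold the proposal.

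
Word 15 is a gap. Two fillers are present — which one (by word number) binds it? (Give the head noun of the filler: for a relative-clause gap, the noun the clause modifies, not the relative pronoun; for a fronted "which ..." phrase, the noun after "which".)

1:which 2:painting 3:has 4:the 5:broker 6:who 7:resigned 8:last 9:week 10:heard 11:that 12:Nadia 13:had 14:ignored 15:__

2

The marked gap is the direct object of "ignored".
Its filler is the fronted wh-phrase "which painting", at word 2.
(The other dependency links word 5 to a gap after word 6.)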